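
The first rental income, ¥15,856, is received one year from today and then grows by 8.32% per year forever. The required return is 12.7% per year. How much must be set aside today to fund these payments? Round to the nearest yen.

¥362,009

Periodic rate r = 0.127 per year.
Growing perpetuity (Gordon): PV = PMT₁ / (r − g) = 15,856 / (r − 0.0832) = ¥362,009.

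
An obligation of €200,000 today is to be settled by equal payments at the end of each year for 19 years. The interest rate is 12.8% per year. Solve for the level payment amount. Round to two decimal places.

Level ordinary annuity; solve PV = PMT × [(1 − (1+r)^−n)/r] for PMT.
Periodic rate r = 0.128 per year.
With n = 19: PMT = 200,000 / ([(1 − (1+r)^−n)/r]) = €28,489.42

€28,489.42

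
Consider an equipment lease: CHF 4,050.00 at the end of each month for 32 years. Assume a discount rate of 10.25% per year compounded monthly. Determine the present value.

CHF 456,054.79

This is an ordinary annuity: 384 payments of CHF 4,050.00 at the end of each month.
Periodic rate r = 0.1025/12 per month; n is counted in months.
PV = PMT × [(1 − (1+r)^−n)/r] = 4,050 × [1 − (1+r)^−384] / r = CHF 456,054.79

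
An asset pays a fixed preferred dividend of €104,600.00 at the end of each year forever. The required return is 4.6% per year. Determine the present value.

€2,273,913.04

Periodic rate r = 0.046 per year.
Level perpetuity: PV = PMT / r = 104,600 / (0.046) = €2,273,913.04.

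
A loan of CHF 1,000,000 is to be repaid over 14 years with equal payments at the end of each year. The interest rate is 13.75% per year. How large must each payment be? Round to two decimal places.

Level ordinary annuity; solve PV = PMT × [(1 − (1+r)^−n)/r] for PMT.
Periodic rate r = 0.1375 per year.
With n = 14: PMT = 1,000,000 / ([(1 − (1+r)^−n)/r]) = CHF 164,610.52

CHF 164,610.52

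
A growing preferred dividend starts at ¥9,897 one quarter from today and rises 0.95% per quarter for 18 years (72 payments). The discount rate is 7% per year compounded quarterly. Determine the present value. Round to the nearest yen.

¥536,330

Periodic rate r = 0.07/4 per quarter; n is counted in quarters.
Growing ordinary annuity: PV = PMT₁ × [1 − ((1+g)/(1+r))^n] / (r − g) = 9,897 × [1 − ((1+0.0095)/(1+r))^72] / (r − 0.0095) = ¥536,330.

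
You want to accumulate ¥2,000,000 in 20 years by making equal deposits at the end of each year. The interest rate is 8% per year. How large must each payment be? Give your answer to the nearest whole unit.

¥43,704

Level ordinary annuity; solve FV = PMT × [((1+r)^n − 1)/r] for PMT.
Periodic rate r = 0.08 per year.
With n = 20: PMT = 2,000,000 / ([((1+r)^n − 1)/r]) = ¥43,704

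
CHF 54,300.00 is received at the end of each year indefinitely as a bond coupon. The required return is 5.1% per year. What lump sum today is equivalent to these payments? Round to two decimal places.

CHF 1,064,705.88

Periodic rate r = 0.051 per year.
Level perpetuity: PV = PMT / r = 54,300 / (0.051) = CHF 1,064,705.88.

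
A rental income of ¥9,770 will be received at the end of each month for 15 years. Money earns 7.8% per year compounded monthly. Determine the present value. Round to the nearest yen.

¥1,034,802

This is an ordinary annuity: 180 payments of ¥9,770 at the end of each month.
Periodic rate r = 0.078/12 per month; n is counted in months.
PV = PMT × [(1 − (1+r)^−n)/r] = 9,770 × [1 − (1+r)^−180] / r = ¥1,034,802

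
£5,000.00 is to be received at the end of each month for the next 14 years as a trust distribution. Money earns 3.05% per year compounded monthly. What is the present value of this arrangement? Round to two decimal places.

This is an ordinary annuity: 168 payments of £5,000.00 at the end of each month.
Periodic rate r = 0.0305/12 per month; n is counted in months.
PV = PMT × [(1 − (1+r)^−n)/r] = 5,000 × [1 − (1+r)^−168] / r = £682,982.74

£682,982.74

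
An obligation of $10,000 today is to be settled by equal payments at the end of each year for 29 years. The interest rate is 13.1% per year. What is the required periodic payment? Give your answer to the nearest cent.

Level ordinary annuity; solve PV = PMT × [(1 − (1+r)^−n)/r] for PMT.
Periodic rate r = 0.131 per year.
With n = 29: PMT = 10,000 / ([(1 − (1+r)^−n)/r]) = $1,347.95

$1,347.95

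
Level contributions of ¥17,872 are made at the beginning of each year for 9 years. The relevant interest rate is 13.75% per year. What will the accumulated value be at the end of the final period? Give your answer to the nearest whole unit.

This is an annuity due: 9 deposits of ¥17,872 at the beginning of each year.
Periodic rate r = 0.1375 per year.
FV = PMT × [((1+r)^n − 1)/r] × (1+r) = 17,872 × [(1+r)^9 − 1] / r × (1+r) = ¥323,544

¥323,544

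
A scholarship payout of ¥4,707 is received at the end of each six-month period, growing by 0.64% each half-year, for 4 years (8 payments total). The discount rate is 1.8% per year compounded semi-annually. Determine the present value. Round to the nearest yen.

Periodic rate r = 0.018/2 per half-year; n is counted in half-years.
Growing ordinary annuity: PV = PMT₁ × [1 − ((1+g)/(1+r))^n] / (r − g) = 4,707 × [1 − ((1+0.0064)/(1+r))^8] / (r − 0.0064) = ¥36,985.

¥36,985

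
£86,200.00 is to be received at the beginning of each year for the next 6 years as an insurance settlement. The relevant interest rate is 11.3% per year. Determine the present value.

This is an annuity due: 6 payments of £86,200.00 at the beginning of each year.
Periodic rate r = 0.113 per year.
PV = PMT × [(1 − (1+r)^−n)/r] × (1+r) = 86,200 × [1 − (1+r)^−6] / r × (1+r) = £402,396.60

£402,396.60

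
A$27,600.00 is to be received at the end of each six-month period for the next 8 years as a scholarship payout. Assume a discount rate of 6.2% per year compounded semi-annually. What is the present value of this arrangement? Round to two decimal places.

A$344,050.83

This is an ordinary annuity: 16 payments of A$27,600.00 at the end of each six-month period.
Periodic rate r = 0.062/2 per half-year; n is counted in half-years.
PV = PMT × [(1 − (1+r)^−n)/r] = 27,600 × [1 − (1+r)^−16] / r = A$344,050.83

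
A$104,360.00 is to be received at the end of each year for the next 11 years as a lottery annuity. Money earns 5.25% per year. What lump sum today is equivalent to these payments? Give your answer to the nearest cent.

A$855,587.45

This is an ordinary annuity: 11 payments of A$104,360.00 at the end of each year.
Periodic rate r = 0.0525 per year.
PV = PMT × [(1 − (1+r)^−n)/r] = 104,360 × [1 − (1+r)^−11] / r = A$855,587.45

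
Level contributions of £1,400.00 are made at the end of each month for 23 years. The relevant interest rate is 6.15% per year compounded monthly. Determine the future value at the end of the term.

This is an ordinary annuity: 276 deposits of £1,400.00 at the end of each month.
Periodic rate r = 0.0615/12 per month; n is counted in months.
FV = PMT × [((1+r)^n − 1)/r] = 1,400 × [(1+r)^276 − 1] / r = £846,718.07

£846,718.07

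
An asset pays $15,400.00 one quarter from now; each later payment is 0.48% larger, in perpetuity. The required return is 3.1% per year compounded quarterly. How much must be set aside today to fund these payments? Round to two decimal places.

Periodic rate r = 0.031/4 per quarter.
Growing perpetuity (Gordon): PV = PMT₁ / (r − g) = 15,400 / (r − 0.0048) = $5,220,338.98.

$5,220,338.98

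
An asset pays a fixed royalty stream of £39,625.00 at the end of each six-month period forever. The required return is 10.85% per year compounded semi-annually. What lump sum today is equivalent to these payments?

Periodic rate r = 0.1085/2 per half-year.
Level perpetuity: PV = PMT / r = 39,625 / (0.1085/2) = £730,414.75.

£730,414.75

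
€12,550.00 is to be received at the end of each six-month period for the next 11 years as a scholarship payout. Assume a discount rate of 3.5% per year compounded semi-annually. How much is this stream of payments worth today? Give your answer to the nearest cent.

This is an ordinary annuity: 22 payments of €12,550.00 at the end of each six-month period.
Periodic rate r = 0.035/2 per half-year; n is counted in half-years.
PV = PMT × [(1 − (1+r)^−n)/r] = 12,550 × [1 − (1+r)^−22] / r = €227,534.88

€227,534.88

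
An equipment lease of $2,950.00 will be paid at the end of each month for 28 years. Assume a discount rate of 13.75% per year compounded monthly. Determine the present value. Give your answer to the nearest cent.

$251,854.73

This is an ordinary annuity: 336 payments of $2,950.00 at the end of each month.
Periodic rate r = 0.1375/12 per month; n is counted in months.
PV = PMT × [(1 − (1+r)^−n)/r] = 2,950 × [1 − (1+r)^−336] / r = $251,854.73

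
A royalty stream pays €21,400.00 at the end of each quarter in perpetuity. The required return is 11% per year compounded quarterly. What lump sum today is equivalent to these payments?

Periodic rate r = 0.11/4 per quarter.
Level perpetuity: PV = PMT / r = 21,400 / (0.11/4) = €778,181.82.

€778,181.82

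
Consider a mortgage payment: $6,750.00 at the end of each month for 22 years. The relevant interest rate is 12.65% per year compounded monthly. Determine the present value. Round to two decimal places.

$600,129.81

This is an ordinary annuity: 264 payments of $6,750.00 at the end of each month.
Periodic rate r = 0.1265/12 per month; n is counted in months.
PV = PMT × [(1 − (1+r)^−n)/r] = 6,750 × [1 − (1+r)^−264] / r = $600,129.81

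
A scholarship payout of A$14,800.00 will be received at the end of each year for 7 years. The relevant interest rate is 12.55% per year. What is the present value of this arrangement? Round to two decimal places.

This is an ordinary annuity: 7 payments of A$14,800.00 at the end of each year.
Periodic rate r = 0.1255 per year.
PV = PMT × [(1 − (1+r)^−n)/r] = 14,800 × [1 − (1+r)^−7] / r = A$66,381.75

A$66,381.75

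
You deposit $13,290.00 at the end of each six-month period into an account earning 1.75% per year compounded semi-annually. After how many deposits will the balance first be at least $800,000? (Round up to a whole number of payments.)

Periodic rate r = 0.0175/2 per half-year; n is counted in half-years.
Ordinary annuity FV: 800,000 = 13,290 × [((1+r)^n − 1)/r].
(1+r)^n = 1 + 800,000 × r / 13,290, so n = ln(1 + 800,000·r/13,290) / ln(1+r) = 48.57.
Round up to a whole number of payments: n = 49.

49 payments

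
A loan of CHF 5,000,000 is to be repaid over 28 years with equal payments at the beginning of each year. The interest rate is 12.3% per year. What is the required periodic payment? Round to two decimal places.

CHF 569,774.77

Level annuity due; solve PV = PMT × [(1 − (1+r)^−n)/r] × (1+r) for PMT.
Periodic rate r = 0.123 per year.
With n = 28: PMT = 5,000,000 / ([(1 − (1+r)^−n)/r] × (1+r)) = CHF 569,774.77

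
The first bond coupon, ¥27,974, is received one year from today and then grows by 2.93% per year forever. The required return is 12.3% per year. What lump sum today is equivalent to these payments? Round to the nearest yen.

¥298,549

Periodic rate r = 0.123 per year.
Growing perpetuity (Gordon): PV = PMT₁ / (r − g) = 27,974 / (r − 0.0293) = ¥298,549.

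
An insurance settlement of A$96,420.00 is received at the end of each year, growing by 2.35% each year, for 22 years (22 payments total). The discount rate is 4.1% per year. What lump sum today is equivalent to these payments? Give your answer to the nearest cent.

A$1,715,291.99

Periodic rate r = 0.041 per year.
Growing ordinary annuity: PV = PMT₁ × [1 − ((1+g)/(1+r))^n] / (r − g) = 96,420 × [1 − ((1+0.0235)/(1+r))^22] / (r − 0.0235) = A$1,715,291.99.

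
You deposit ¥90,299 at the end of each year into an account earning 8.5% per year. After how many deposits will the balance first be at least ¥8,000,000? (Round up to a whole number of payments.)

Periodic rate r = 0.085 per year.
Ordinary annuity FV: 8,000,000 = 90,299 × [((1+r)^n − 1)/r].
(1+r)^n = 1 + 8,000,000 × r / 90,299, so n = ln(1 + 8,000,000·r/90,299) / ln(1+r) = 26.28.
Round up to a whole number of payments: n = 27.

27 payments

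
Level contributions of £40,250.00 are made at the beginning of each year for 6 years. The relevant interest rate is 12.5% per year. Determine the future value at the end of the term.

This is an annuity due: 6 deposits of £40,250.00 at the beginning of each year.
Periodic rate r = 0.125 per year.
FV = PMT × [((1+r)^n − 1)/r] × (1+r) = 40,250 × [(1+r)^6 − 1] / r × (1+r) = £372,134.55

£372,134.55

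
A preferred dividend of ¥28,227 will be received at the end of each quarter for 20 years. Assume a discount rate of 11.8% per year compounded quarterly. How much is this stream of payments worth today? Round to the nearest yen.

¥863,364

This is an ordinary annuity: 80 payments of ¥28,227 at the end of each quarter.
Periodic rate r = 0.118/4 per quarter; n is counted in quarters.
PV = PMT × [(1 − (1+r)^−n)/r] = 28,227 × [1 − (1+r)^−80] / r = ¥863,364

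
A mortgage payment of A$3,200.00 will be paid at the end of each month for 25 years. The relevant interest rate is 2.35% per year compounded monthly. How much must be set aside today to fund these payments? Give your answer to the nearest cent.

This is an ordinary annuity: 300 payments of A$3,200.00 at the end of each month.
Periodic rate r = 0.0235/12 per month; n is counted in months.
PV = PMT × [(1 − (1+r)^−n)/r] = 3,200 × [1 − (1+r)^−300] / r = A$725,459.02

A$725,459.02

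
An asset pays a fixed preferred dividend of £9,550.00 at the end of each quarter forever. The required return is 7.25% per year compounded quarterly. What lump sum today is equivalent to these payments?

Periodic rate r = 0.0725/4 per quarter.
Level perpetuity: PV = PMT / r = 9,550 / (0.0725/4) = £526,896.55.

£526,896.55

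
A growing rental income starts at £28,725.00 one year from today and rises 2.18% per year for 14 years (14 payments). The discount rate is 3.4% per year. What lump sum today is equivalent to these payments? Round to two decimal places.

Periodic rate r = 0.034 per year.
Growing ordinary annuity: PV = PMT₁ × [1 − ((1+g)/(1+r))^n] / (r − g) = 28,725 × [1 − ((1+0.0218)/(1+r))^14] / (r − 0.0218) = £360,461.88.

£360,461.88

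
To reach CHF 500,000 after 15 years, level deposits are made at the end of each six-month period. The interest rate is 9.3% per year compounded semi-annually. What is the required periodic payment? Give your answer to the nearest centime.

Level ordinary annuity; solve FV = PMT × [((1+r)^n − 1)/r] for PMT.
Periodic rate r = 0.093/2 per half-year; n is counted in half-years.
With n = 30: PMT = 500,000 / ([((1+r)^n − 1)/r]) = CHF 7,989.69

CHF 7,989.69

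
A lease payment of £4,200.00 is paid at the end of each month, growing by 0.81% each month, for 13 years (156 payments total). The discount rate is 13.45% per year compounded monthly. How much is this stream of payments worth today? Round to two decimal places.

£515,322.90

Periodic rate r = 0.1345/12 per month; n is counted in months.
Growing ordinary annuity: PV = PMT₁ × [1 − ((1+g)/(1+r))^n] / (r − g) = 4,200 × [1 − ((1+0.0081)/(1+r))^156] / (r − 0.0081) = £515,322.90.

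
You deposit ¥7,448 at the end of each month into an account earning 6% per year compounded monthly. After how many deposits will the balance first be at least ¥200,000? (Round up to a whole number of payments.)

26 payments

Periodic rate r = 0.06/12 per month; n is counted in months.
Ordinary annuity FV: 200,000 = 7,448 × [((1+r)^n − 1)/r].
(1+r)^n = 1 + 200,000 × r / 7,448, so n = ln(1 + 200,000·r/7,448) / ln(1+r) = 25.26.
Round up to a whole number of payments: n = 26.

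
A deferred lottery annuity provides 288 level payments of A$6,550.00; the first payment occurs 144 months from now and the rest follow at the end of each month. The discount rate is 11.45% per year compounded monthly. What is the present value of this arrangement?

A$165,085.75

Ordinary annuity of 288 payments, first payment at period 144.
Periodic rate r = 0.1145/12 per month; n is counted in months.
The ordinary-annuity PV formula values the stream one period before the first payment (period 143); discount that back 143 periods:
PV₀ = 6,550 × [1 − (1+r)^−288] / r × (1+r)^−143 = A$165,085.75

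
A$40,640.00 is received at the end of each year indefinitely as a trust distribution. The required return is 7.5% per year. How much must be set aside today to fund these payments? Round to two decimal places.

Periodic rate r = 0.075 per year.
Level perpetuity: PV = PMT / r = 40,640 / (0.075) = A$541,866.67.

A$541,866.67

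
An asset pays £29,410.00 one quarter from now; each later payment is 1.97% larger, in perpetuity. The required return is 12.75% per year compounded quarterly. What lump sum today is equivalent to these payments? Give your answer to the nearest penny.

Periodic rate r = 0.1275/4 per quarter.
Growing perpetuity (Gordon): PV = PMT₁ / (r − g) = 29,410 / (r − 0.0197) = £2,415,605.75.

£2,415,605.75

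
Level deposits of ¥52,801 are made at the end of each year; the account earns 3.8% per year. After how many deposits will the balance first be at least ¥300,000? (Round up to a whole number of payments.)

Periodic rate r = 0.038 per year.
Ordinary annuity FV: 300,000 = 52,801 × [((1+r)^n − 1)/r].
(1+r)^n = 1 + 300,000 × r / 52,801, so n = ln(1 + 300,000·r/52,801) / ln(1+r) = 5.24.
Round up to a whole number of payments: n = 6.

6 payments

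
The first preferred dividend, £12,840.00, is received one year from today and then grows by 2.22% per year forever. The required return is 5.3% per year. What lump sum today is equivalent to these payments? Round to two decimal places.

Periodic rate r = 0.053 per year.
Growing perpetuity (Gordon): PV = PMT₁ / (r − g) = 12,840 / (r − 0.0222) = £416,883.12.

£416,883.12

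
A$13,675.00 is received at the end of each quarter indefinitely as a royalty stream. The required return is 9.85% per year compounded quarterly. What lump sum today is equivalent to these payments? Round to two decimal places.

A$555,329.95

Periodic rate r = 0.0985/4 per quarter.
Level perpetuity: PV = PMT / r = 13,675 / (0.0985/4) = A$555,329.95.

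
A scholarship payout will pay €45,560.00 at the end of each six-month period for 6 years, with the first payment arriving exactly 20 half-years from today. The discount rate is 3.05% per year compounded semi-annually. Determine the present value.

Ordinary annuity of 12 payments, first payment at period 20.
Periodic rate r = 0.0305/2 per half-year; n is counted in half-years.
The ordinary-annuity PV formula values the stream one period before the first payment (period 19); discount that back 19 periods:
PV₀ = 45,560 × [1 − (1+r)^−12] / r × (1+r)^−19 = €372,174.05

€372,174.05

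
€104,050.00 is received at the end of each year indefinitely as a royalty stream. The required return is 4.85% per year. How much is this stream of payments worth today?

€2,145,360.82

Periodic rate r = 0.0485 per year.
Level perpetuity: PV = PMT / r = 104,050 / (0.0485) = €2,145,360.82.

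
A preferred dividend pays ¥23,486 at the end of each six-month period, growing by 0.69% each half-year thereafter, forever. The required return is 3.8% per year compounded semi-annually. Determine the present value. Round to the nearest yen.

¥1,940,992

Periodic rate r = 0.038/2 per half-year.
Growing perpetuity (Gordon): PV = PMT₁ / (r − g) = 23,486 / (r − 0.0069) = ¥1,940,992.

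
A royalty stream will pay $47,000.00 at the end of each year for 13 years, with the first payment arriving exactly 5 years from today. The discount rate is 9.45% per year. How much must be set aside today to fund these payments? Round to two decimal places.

Ordinary annuity of 13 payments, first payment at period 5.
Periodic rate r = 0.0945 per year.
The ordinary-annuity PV formula values the stream one period before the first payment (period 4); discount that back 4 periods:
PV₀ = 47,000 × [1 − (1+r)^−13] / r × (1+r)^−4 = $239,428.15

$239,428.15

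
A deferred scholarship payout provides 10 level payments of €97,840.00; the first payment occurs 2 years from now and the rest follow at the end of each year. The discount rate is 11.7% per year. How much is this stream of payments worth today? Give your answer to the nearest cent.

€501,050.38

Ordinary annuity of 10 payments, first payment at period 2.
Periodic rate r = 0.117 per year.
The ordinary-annuity PV formula values the stream one period before the first payment (period 1); discount that back 1 periods:
PV₀ = 97,840 × [1 − (1+r)^−10] / r × (1+r)^−1 = €501,050.38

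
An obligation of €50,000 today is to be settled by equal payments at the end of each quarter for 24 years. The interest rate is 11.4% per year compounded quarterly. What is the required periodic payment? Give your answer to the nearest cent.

Level ordinary annuity; solve PV = PMT × [(1 − (1+r)^−n)/r] for PMT.
Periodic rate r = 0.114/4 per quarter; n is counted in quarters.
With n = 96: PMT = 50,000 / ([(1 − (1+r)^−n)/r]) = €1,527.92

€1,527.92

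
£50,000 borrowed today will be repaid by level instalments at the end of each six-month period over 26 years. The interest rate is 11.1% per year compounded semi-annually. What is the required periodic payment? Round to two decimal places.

Level ordinary annuity; solve PV = PMT × [(1 − (1+r)^−n)/r] for PMT.
Periodic rate r = 0.111/2 per half-year; n is counted in half-years.
With n = 52: PMT = 50,000 / ([(1 − (1+r)^−n)/r]) = £2,953.01

£2,953.01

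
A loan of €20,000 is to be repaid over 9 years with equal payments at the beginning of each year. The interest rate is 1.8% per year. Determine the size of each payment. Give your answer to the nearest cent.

€2,384.06

Level annuity due; solve PV = PMT × [(1 − (1+r)^−n)/r] × (1+r) for PMT.
Periodic rate r = 0.018 per year.
With n = 9: PMT = 20,000 / ([(1 − (1+r)^−n)/r] × (1+r)) = €2,384.06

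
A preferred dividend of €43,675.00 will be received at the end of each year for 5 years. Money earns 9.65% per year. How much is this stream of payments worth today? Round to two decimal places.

€167,053.66

This is an ordinary annuity: 5 payments of €43,675.00 at the end of each year.
Periodic rate r = 0.0965 per year.
PV = PMT × [(1 − (1+r)^−n)/r] = 43,675 × [1 − (1+r)^−5] / r = €167,053.66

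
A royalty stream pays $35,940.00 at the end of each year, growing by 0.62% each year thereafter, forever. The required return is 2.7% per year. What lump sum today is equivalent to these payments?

$1,727,884.62

Periodic rate r = 0.027 per year.
Growing perpetuity (Gordon): PV = PMT₁ / (r − g) = 35,940 / (r − 0.0062) = $1,727,884.62.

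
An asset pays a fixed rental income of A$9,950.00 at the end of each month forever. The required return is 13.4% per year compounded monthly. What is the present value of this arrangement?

Periodic rate r = 0.134/12 per month.
Level perpetuity: PV = PMT / r = 9,950 / (0.134/12) = A$891,044.78.

A$891,044.78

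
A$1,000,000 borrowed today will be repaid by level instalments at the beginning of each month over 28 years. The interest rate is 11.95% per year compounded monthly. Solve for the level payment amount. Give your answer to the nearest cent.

Level annuity due; solve PV = PMT × [(1 − (1+r)^−n)/r] × (1+r) for PMT.
Periodic rate r = 0.1195/12 per month; n is counted in months.
With n = 336: PMT = 1,000,000 / ([(1 − (1+r)^−n)/r] × (1+r)) = A$10,226.38

A$10,226.38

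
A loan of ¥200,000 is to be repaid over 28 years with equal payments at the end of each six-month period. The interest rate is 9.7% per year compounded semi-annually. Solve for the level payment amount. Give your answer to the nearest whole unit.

Level ordinary annuity; solve PV = PMT × [(1 − (1+r)^−n)/r] for PMT.
Periodic rate r = 0.097/2 per half-year; n is counted in half-years.
With n = 56: PMT = 200,000 / ([(1 − (1+r)^−n)/r]) = ¥10,436

¥10,436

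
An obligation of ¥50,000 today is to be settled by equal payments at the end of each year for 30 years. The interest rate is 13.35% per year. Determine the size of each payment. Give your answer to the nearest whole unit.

Level ordinary annuity; solve PV = PMT × [(1 − (1+r)^−n)/r] for PMT.
Periodic rate r = 0.1335 per year.
With n = 30: PMT = 50,000 / ([(1 − (1+r)^−n)/r]) = ¥6,834

¥6,834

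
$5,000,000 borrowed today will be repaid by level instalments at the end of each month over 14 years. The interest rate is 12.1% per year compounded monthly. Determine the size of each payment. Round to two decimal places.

Level ordinary annuity; solve PV = PMT × [(1 − (1+r)^−n)/r] for PMT.
Periodic rate r = 0.121/12 per month; n is counted in months.
With n = 168: PMT = 5,000,000 / ([(1 − (1+r)^−n)/r]) = $61,887.42

$61,887.42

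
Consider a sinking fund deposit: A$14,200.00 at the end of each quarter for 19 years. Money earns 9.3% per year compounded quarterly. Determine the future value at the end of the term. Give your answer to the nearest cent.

A$2,892,557.88

This is an ordinary annuity: 76 deposits of A$14,200.00 at the end of each quarter.
Periodic rate r = 0.093/4 per quarter; n is counted in quarters.
FV = PMT × [((1+r)^n − 1)/r] = 14,200 × [(1+r)^76 − 1] / r = A$2,892,557.88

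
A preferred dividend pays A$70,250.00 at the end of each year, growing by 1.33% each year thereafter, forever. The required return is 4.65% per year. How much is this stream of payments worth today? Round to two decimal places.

Periodic rate r = 0.0465 per year.
Growing perpetuity (Gordon): PV = PMT₁ / (r − g) = 70,250 / (r − 0.0133) = A$2,115,963.86.

A$2,115,963.86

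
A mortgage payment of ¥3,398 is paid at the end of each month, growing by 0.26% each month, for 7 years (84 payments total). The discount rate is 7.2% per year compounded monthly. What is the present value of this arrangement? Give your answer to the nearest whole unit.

Periodic rate r = 0.072/12 per month; n is counted in months.
Growing ordinary annuity: PV = PMT₁ × [1 − ((1+g)/(1+r))^n] / (r − g) = 3,398 × [1 − ((1+0.0026)/(1+r))^84] / (r − 0.0026) = ¥247,372.

¥247,372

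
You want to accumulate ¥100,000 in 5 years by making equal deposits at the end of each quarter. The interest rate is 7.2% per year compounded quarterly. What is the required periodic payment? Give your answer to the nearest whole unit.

Level ordinary annuity; solve FV = PMT × [((1+r)^n − 1)/r] for PMT.
Periodic rate r = 0.072/4 per quarter; n is counted in quarters.
With n = 20: PMT = 100,000 / ([((1+r)^n − 1)/r]) = ¥4,198

¥4,198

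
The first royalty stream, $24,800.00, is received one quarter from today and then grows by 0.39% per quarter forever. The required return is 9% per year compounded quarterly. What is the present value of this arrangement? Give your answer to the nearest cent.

$1,333,333.33

Periodic rate r = 0.09/4 per quarter.
Growing perpetuity (Gordon): PV = PMT₁ / (r − g) = 24,800 / (r − 0.0039) = $1,333,333.33.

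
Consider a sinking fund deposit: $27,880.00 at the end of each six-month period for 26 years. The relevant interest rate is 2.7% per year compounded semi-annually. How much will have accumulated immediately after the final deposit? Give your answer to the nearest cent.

This is an ordinary annuity: 52 deposits of $27,880.00 at the end of each six-month period.
Periodic rate r = 0.027/2 per half-year; n is counted in half-years.
FV = PMT × [((1+r)^n − 1)/r] = 27,880 × [(1+r)^52 − 1] / r = $2,082,388.96

$2,082,388.96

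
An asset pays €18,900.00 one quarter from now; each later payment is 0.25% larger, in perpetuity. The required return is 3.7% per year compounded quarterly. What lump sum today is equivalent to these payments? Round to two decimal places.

€2,800,000.00

Periodic rate r = 0.037/4 per quarter.
Growing perpetuity (Gordon): PV = PMT₁ / (r − g) = 18,900 / (r − 0.0025) = €2,800,000.00.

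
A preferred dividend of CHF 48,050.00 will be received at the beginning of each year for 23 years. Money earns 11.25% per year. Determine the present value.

This is an annuity due: 23 payments of CHF 48,050.00 at the beginning of each year.
Periodic rate r = 0.1125 per year.
PV = PMT × [(1 − (1+r)^−n)/r] × (1+r) = 48,050 × [1 − (1+r)^−23] / r × (1+r) = CHF 434,240.66

CHF 434,240.66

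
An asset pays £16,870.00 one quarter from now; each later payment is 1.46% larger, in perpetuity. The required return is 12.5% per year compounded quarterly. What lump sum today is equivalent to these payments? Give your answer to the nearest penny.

Periodic rate r = 0.125/4 per quarter.
Growing perpetuity (Gordon): PV = PMT₁ / (r − g) = 16,870 / (r − 0.0146) = £1,013,213.21.

£1,013,213.21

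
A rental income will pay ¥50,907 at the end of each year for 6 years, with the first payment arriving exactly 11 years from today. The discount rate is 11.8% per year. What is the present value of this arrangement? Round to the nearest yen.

Ordinary annuity of 6 payments, first payment at period 11.
Periodic rate r = 0.118 per year.
The ordinary-annuity PV formula values the stream one period before the first payment (period 10); discount that back 10 periods:
PV₀ = 50,907 × [1 − (1+r)^−6] / r × (1+r)^−10 = ¥68,994

¥68,994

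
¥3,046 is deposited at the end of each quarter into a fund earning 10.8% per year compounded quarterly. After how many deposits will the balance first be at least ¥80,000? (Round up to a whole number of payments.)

21 payments

Periodic rate r = 0.108/4 per quarter; n is counted in quarters.
Ordinary annuity FV: 80,000 = 3,046 × [((1+r)^n − 1)/r].
(1+r)^n = 1 + 80,000 × r / 3,046, so n = ln(1 + 80,000·r/3,046) / ln(1+r) = 20.12.
Round up to a whole number of payments: n = 21.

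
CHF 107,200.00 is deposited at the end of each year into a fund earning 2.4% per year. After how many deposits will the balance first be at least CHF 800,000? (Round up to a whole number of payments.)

Periodic rate r = 0.024 per year.
Ordinary annuity FV: 800,000 = 107,200 × [((1+r)^n − 1)/r].
(1+r)^n = 1 + 800,000 × r / 107,200, so n = ln(1 + 800,000·r/107,200) / ln(1+r) = 6.95.
Round up to a whole number of payments: n = 7.

7 payments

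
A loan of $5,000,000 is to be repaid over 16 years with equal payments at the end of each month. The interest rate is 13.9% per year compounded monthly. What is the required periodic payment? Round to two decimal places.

$65,043.27

Level ordinary annuity; solve PV = PMT × [(1 − (1+r)^−n)/r] for PMT.
Periodic rate r = 0.139/12 per month; n is counted in months.
With n = 192: PMT = 5,000,000 / ([(1 − (1+r)^−n)/r]) = $65,043.27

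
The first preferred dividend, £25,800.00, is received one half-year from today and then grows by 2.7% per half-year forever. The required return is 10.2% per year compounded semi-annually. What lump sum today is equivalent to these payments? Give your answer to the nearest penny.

£1,075,000.00

Periodic rate r = 0.102/2 per half-year.
Growing perpetuity (Gordon): PV = PMT₁ / (r − g) = 25,800 / (r − 0.027) = £1,075,000.00.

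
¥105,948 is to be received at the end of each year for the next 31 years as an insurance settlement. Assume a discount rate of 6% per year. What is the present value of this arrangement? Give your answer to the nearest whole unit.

This is an ordinary annuity: 31 payments of ¥105,948 at the end of each year.
Periodic rate r = 0.06 per year.
PV = PMT × [(1 − (1+r)^−n)/r] = 105,948 × [1 − (1+r)^−31] / r = ¥1,475,759

¥1,475,759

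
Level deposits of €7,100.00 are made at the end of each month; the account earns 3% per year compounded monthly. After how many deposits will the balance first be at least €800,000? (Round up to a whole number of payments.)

Periodic rate r = 0.03/12 per month; n is counted in months.
Ordinary annuity FV: 800,000 = 7,100 × [((1+r)^n − 1)/r].
(1+r)^n = 1 + 800,000 × r / 7,100, so n = ln(1 + 800,000·r/7,100) / ln(1+r) = 99.40.
Round up to a whole number of payments: n = 100.

100 payments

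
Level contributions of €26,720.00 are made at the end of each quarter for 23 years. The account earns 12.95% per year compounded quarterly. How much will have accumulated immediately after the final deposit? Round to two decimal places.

This is an ordinary annuity: 92 deposits of €26,720.00 at the end of each quarter.
Periodic rate r = 0.1295/4 per quarter; n is counted in quarters.
FV = PMT × [((1+r)^n − 1)/r] = 26,720 × [(1+r)^92 − 1] / r = €14,651,243.22

€14,651,243.22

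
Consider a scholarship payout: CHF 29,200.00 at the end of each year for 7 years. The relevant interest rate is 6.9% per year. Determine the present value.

This is an ordinary annuity: 7 payments of CHF 29,200.00 at the end of each year.
Periodic rate r = 0.069 per year.
PV = PMT × [(1 − (1+r)^−n)/r] = 29,200 × [1 − (1+r)^−7] / r = CHF 157,917.38

CHF 157,917.38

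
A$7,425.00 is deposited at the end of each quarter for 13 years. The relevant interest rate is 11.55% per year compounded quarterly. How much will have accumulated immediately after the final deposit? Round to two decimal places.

This is an ordinary annuity: 52 deposits of A$7,425.00 at the end of each quarter.
Periodic rate r = 0.1155/4 per quarter; n is counted in quarters.
FV = PMT × [((1+r)^n − 1)/r] = 7,425 × [(1+r)^52 − 1] / r = A$872,732.22

A$872,732.22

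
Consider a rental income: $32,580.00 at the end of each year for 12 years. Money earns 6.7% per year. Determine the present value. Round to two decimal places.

$262,961.19

This is an ordinary annuity: 12 payments of $32,580.00 at the end of each year.
Periodic rate r = 0.067 per year.
PV = PMT × [(1 − (1+r)^−n)/r] = 32,580 × [1 − (1+r)^−12] / r = $262,961.19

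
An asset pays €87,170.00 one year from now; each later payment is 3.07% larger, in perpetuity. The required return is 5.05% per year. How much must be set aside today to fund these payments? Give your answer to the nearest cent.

Periodic rate r = 0.0505 per year.
Growing perpetuity (Gordon): PV = PMT₁ / (r − g) = 87,170 / (r − 0.0307) = €4,402,525.25.

€4,402,525.25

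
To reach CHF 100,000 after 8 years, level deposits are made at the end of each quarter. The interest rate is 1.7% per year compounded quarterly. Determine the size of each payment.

CHF 2,923.94

Level ordinary annuity; solve FV = PMT × [((1+r)^n − 1)/r] for PMT.
Periodic rate r = 0.017/4 per quarter; n is counted in quarters.
With n = 32: PMT = 100,000 / ([((1+r)^n − 1)/r]) = CHF 2,923.94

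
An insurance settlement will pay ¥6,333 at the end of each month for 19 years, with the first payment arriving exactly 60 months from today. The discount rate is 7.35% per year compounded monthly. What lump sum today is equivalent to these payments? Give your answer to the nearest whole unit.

Ordinary annuity of 228 payments, first payment at period 60.
Periodic rate r = 0.0735/12 per month; n is counted in months.
The ordinary-annuity PV formula values the stream one period before the first payment (period 59); discount that back 59 periods:
PV₀ = 6,333 × [1 − (1+r)^−228] / r × (1+r)^−59 = ¥541,948

¥541,948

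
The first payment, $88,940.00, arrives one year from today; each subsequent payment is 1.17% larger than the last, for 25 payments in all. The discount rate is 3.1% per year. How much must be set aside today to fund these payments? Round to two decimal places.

$1,735,083.04

Periodic rate r = 0.031 per year.
Growing ordinary annuity: PV = PMT₁ × [1 − ((1+g)/(1+r))^n] / (r − g) = 88,940 × [1 − ((1+0.0117)/(1+r))^25] / (r − 0.0117) = $1,735,083.04.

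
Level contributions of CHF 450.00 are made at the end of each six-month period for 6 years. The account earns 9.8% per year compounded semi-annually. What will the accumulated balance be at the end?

CHF 7,121.38

This is an ordinary annuity: 12 deposits of CHF 450.00 at the end of each six-month period.
Periodic rate r = 0.098/2 per half-year; n is counted in half-years.
FV = PMT × [((1+r)^n − 1)/r] = 450 × [(1+r)^12 − 1] / r = CHF 7,121.38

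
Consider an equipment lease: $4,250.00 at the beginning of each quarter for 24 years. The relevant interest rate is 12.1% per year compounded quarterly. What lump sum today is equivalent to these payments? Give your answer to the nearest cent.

$136,464.27

This is an annuity due: 96 payments of $4,250.00 at the beginning of each quarter.
Periodic rate r = 0.121/4 per quarter; n is counted in quarters.
PV = PMT × [(1 − (1+r)^−n)/r] × (1+r) = 4,250 × [1 − (1+r)^−96] / r × (1+r) = $136,464.27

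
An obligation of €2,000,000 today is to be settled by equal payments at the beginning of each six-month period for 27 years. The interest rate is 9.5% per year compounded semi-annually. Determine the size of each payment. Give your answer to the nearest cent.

Level annuity due; solve PV = PMT × [(1 − (1+r)^−n)/r] × (1+r) for PMT.
Periodic rate r = 0.095/2 per half-year; n is counted in half-years.
With n = 54: PMT = 2,000,000 / ([(1 − (1+r)^−n)/r] × (1+r)) = €98,749.98

€98,749.98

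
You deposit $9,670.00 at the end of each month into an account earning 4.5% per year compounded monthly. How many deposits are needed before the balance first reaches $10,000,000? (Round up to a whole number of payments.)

Periodic rate r = 0.045/12 per month; n is counted in months.
Ordinary annuity FV: 10,000,000 = 9,670 × [((1+r)^n − 1)/r].
(1+r)^n = 1 + 10,000,000 × r / 9,670, so n = ln(1 + 10,000,000·r/9,670) / ln(1+r) = 423.39.
Round up to a whole number of payments: n = 424.

424 payments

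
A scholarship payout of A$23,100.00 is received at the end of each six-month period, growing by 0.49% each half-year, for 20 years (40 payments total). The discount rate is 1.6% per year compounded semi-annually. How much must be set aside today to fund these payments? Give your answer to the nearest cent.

A$863,775.82

Periodic rate r = 0.016/2 per half-year; n is counted in half-years.
Growing ordinary annuity: PV = PMT₁ × [1 − ((1+g)/(1+r))^n] / (r − g) = 23,100 × [1 − ((1+0.0049)/(1+r))^40] / (r − 0.0049) = A$863,775.82.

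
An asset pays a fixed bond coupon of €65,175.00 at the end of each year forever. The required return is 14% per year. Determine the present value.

Periodic rate r = 0.14 per year.
Level perpetuity: PV = PMT / r = 65,175 / (0.14) = €465,535.71.

€465,535.71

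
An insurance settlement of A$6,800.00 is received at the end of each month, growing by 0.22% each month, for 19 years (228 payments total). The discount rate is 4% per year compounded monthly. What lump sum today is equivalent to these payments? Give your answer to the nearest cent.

Periodic rate r = 0.04/12 per month; n is counted in months.
Growing ordinary annuity: PV = PMT₁ × [1 − ((1+g)/(1+r))^n] / (r − g) = 6,800 × [1 − ((1+0.0022)/(1+r))^228] / (r − 0.0022) = A$1,362,977.88.

A$1,362,977.88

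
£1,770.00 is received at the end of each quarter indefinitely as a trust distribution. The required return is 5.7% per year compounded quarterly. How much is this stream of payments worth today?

£124,210.53

Periodic rate r = 0.057/4 per quarter.
Level perpetuity: PV = PMT / r = 1,770 / (0.057/4) = £124,210.53.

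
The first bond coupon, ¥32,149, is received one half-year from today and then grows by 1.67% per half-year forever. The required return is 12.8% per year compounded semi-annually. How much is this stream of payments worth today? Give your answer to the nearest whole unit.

¥679,683

Periodic rate r = 0.128/2 per half-year.
Growing perpetuity (Gordon): PV = PMT₁ / (r − g) = 32,149 / (r − 0.0167) = ¥679,683.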